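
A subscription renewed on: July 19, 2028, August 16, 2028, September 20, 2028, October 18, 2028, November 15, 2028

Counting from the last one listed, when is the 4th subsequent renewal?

March 21, 2029

These are Wednesdays at 28- or 35-day spacing (28, 35, 28, 28).
The pattern: 3rd Wednesday of the month.
3rd Wednesday of December 2028: December 20, 2028.
January 2029 — 3rd Wednesday is January 17, 2029.
3rd Wednesday of February 2029: February 21, 2029.
March 2029 — 3rd Wednesday is March 21, 2029.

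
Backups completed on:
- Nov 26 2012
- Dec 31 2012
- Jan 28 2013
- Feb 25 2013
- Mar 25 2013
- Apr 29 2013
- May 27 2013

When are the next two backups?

These are Mondays with 35, 28, 28, 28, 35, 28-day gaps.
Each is the final Monday of its month — Dec 31 2012 is past the 28th, so '4th Monday' doesn't fit.
Last Monday of June 2013: Jun 24 2013.
July 2013 ends with Monday Jul 29 2013.

Jun 24 2013, Jul 29 2013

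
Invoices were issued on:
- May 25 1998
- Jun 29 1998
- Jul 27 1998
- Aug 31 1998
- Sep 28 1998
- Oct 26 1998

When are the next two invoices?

Nov 30 1998, Dec 28 1998

These are Mondays with 35, 28, 35, 28, 28-day gaps.
Each is the final Monday of its month — Jun 29 1998 is past the 28th, so '4th Monday' doesn't fit.
November 1998 ends with Monday Nov 30 1998.
December 1998 ends with Monday Dec 28 1998.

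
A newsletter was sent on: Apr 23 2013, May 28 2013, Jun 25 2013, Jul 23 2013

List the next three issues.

Aug 27 2013, Sep 24 2013, Oct 22 2013

All dates are Tuesdays, 35, 28, 28 days apart.
Specifically, the 4th Tuesday of each month.
August 2013 — 4th Tuesday is Aug 27 2013.
September 2013 — 4th Tuesday is Sep 24 2013.
October 2013 — 4th Tuesday is Oct 22 2013.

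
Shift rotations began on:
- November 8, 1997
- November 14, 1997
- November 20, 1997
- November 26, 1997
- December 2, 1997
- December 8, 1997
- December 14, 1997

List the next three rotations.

December 20, 1997; December 26, 1997; January 1, 1998

Gaps between consecutive events: 6, 6, 6, 6, 6, 6 days — a constant 6-day interval.
December 14, 1997 + 6 days = December 20, 1997.
December 20, 1997 + 6 days = December 26, 1997.
December 26, 1997 + 6 days = January 1, 1998.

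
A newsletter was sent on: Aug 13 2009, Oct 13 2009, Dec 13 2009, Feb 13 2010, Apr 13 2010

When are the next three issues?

Jun 13 2010, Aug 13 2010, Oct 13 2010

Gaps: 61, 61, 62, 59 days — not constant. Every event is on the 13th of the month.
Pattern: the 13th of every 2 months.
June 2010: Jun 13 2010.
Next: August 2010 → Aug 13 2010.
October 2010: Oct 13 2010.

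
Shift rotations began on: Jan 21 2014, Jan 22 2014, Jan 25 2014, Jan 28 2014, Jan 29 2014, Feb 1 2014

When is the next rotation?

The gap pattern 1, 3, 3, 1, 3 repeats every 3 events.
These are the Tuesdays, Wednesdays and Saturdays of each week.
Next Tuesday: Feb 4 2014.

Feb 4 2014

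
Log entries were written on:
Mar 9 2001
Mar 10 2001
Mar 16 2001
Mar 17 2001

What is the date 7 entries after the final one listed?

Apr 13 2001

Gaps: 1, 6, 1 days — not constant, but cyclic with period 2.
The events fall on every Friday and Saturday.
The following Friday is Mar 23 2001.
Next Saturday: Mar 24 2001.
Next Friday: Mar 30 2001.
The following Saturday is Mar 31 2001.
Next Friday: Apr 6 2001.
The following Saturday is Apr 7 2001.
Next Friday: Apr 13 2001.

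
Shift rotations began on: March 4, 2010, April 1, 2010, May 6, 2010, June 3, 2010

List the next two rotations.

These are Thursdays at 28- or 35-day spacing (28, 35, 28).
The pattern: 1st Thursday of the month.
July 2010 — 1st Thursday is July 1, 2010.
1st Thursday of August 2010: August 5, 2010.

July 1, 2010; August 5, 2010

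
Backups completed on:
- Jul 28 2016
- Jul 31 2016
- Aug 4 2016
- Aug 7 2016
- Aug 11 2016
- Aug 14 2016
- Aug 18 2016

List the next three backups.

Gaps: 3, 4, 3, 4, 3, 4 days — not constant, but cyclic with period 2.
The events fall on every Thursday and Sunday.
Next Sunday: Aug 21 2016.
The following Thursday is Aug 25 2016.
The following Sunday is Aug 28 2016.

Aug 21 2016, Aug 25 2016, Aug 28 2016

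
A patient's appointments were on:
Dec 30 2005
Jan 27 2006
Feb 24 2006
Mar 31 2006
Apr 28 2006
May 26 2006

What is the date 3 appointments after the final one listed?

Aug 25 2006

These are Fridays with 28, 28, 35, 28, 28-day gaps.
Each is the final Friday of its month — Dec 30 2005 is past the 28th, so '4th Friday' doesn't fit.
Last Friday of June 2006: Jun 30 2006.
Last Friday of July 2006: Jul 28 2006.
August 2006 ends with Friday Aug 25 2006.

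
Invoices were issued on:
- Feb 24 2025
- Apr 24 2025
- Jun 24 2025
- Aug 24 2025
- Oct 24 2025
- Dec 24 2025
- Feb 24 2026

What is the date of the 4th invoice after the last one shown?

Oct 24 2026

Gaps: 59, 61, 61, 61, 61, 62 days — not constant. Every event is on the 24th of the month.
Pattern: the 24th of every 2 months.
April 2026: Apr 24 2026.
June 2026: Jun 24 2026.
Next: August 2026 → Aug 24 2026.
Next: October 2026 → Oct 24 2026.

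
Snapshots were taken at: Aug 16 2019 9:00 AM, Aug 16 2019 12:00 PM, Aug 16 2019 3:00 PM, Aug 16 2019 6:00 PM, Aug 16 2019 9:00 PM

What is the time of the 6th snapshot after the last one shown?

Aug 17 2019 3:00 PM

Spacing: 3, 3, 3, 3 h — constant 3 h.
Aug 16 2019 9:00 PM + 3 h = Aug 17 2019 12:00 AM.
Aug 17 2019 12:00 AM + 3 h = Aug 17 2019 3:00 AM.
Aug 17 2019 3:00 AM + 3 h = Aug 17 2019 6:00 AM.
Aug 17 2019 6:00 AM + 3 h = Aug 17 2019 9:00 AM.
Aug 17 2019 9:00 AM + 3 h = Aug 17 2019 12:00 PM.
Aug 17 2019 12:00 PM + 3 h = Aug 17 2019 3:00 PM.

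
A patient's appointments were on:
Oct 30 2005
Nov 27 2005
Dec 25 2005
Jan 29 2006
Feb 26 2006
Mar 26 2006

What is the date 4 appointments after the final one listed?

Jul 30 2006

These are Sundays with 28, 28, 35, 28, 28-day gaps.
Each is the final Sunday of its month — Oct 30 2005 is past the 28th, so '4th Sunday' doesn't fit.
April 2006 ends with Sunday Apr 30 2006.
May 2006 ends with Sunday May 28 2006.
Last Sunday of June 2006: Jun 25 2006.
Last Sunday of July 2006: Jul 30 2006.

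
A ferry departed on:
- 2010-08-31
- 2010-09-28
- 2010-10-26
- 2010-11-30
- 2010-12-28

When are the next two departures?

All Tuesdays; the gaps (28, 28, 35, 28) vary with month length.
This is the last Tuesday of each month.
January 2011 ends with Tuesday 2011-01-25.
February 2011 ends with Tuesday 2011-02-22.

2011-01-25, 2011-02-22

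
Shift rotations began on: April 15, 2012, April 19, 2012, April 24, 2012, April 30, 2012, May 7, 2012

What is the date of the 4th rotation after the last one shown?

June 14, 2012

Intervals are 4, 5, 6, 7 days — an arithmetic progression with common difference 1.
Next gap: 8 days. May 7, 2012 + 8 days = May 15, 2012.
Next gap: 9 days. May 15, 2012 + 9 days = May 24, 2012.
Next gap: 10 days. May 24, 2012 + 10 days = June 3, 2012.
Next gap: 11 days. June 3, 2012 + 11 days = June 14, 2012.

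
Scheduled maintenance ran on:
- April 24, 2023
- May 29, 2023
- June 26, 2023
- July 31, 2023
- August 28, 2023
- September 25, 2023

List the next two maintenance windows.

Every date is a Monday; gaps 35, 28, 35, 28, 28 days.
Each is the last Monday of its month (at least one falls on the 29th or later, ruling out '4th Monday').
Last Monday of October 2023: October 30, 2023.
Last Monday of November 2023: November 27, 2023.

October 30, 2023; November 27, 2023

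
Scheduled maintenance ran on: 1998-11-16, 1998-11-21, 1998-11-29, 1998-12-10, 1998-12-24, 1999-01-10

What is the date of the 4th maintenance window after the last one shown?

The spacing grows by 3 each time: 5, 8, 11, 14, 17 days.
Next gap: 20 days. 1999-01-10 + 20 days = 1999-01-30.
Next gap: 23 days. 1999-01-30 + 23 days = 1999-02-22.
Next gap: 26 days. 1999-02-22 + 26 days = 1999-03-20.
Next gap: 29 days. 1999-03-20 + 29 days = 1999-04-18.

1999-04-18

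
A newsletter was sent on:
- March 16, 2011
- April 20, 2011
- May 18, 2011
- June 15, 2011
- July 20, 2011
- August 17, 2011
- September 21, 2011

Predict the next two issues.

These are Wednesdays at 28- or 35-day spacing (35, 28, 28, 35, 28, 35).
The pattern: 3rd Wednesday of the month.
October 2011 — 3rd Wednesday is October 19, 2011.
3rd Wednesday of November 2011: November 16, 2011.

October 19, 2011; November 16, 2011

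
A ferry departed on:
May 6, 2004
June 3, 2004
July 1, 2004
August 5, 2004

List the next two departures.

September 2, 2004; October 7, 2004

All dates are Thursdays, 28, 28, 35 days apart.
Specifically, the 1st Thursday of each month.
1st Thursday of September 2004: September 2, 2004.
October 2004 — 1st Thursday is October 7, 2004.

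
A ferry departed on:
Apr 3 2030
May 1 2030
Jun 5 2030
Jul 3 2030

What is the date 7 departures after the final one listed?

Feb 5 2031

All dates are Wednesdays, 28, 35, 28 days apart.
Specifically, the 1st Wednesday of each month.
August 2030 — 1st Wednesday is Aug 7 2030.
September 2030 — 1st Wednesday is Sep 4 2030.
1st Wednesday of October 2030: Oct 2 2030.
1st Wednesday of November 2030: Nov 6 2030.
December 2030 — 1st Wednesday is Dec 4 2030.
January 2031 — 1st Wednesday is Jan 1 2031.
February 2031 — 1st Wednesday is Feb 5 2031.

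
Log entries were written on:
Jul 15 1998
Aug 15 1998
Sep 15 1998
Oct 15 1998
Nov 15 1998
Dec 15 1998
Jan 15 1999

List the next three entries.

Each date is the 15th; the gaps (31, 31, 30, 31, 30, 31) track the month lengths.
The rule is the 15th of each month.
Next: February 1999 → Feb 15 1999.
Next: March 1999 → Mar 15 1999.
Next: April 1999 → Apr 15 1999.

Feb 15 1999, Mar 15 1999, Apr 15 1999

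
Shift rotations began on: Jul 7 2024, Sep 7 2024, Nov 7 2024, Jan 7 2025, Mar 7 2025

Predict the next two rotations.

May 7 2025, Jul 7 2025

The day-of-month is always 7 (62, 61, 61, 59 days between events).
So this recurs on the 7th of every 2 months.
Next: May 2025 → May 7 2025.
July 2025: Jul 7 2025.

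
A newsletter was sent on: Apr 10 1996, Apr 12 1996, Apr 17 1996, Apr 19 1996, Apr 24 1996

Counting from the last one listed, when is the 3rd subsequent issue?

May 3 1996

The gap pattern 2, 5, 2, 5 repeats every 2 events.
These are the Wednesdays and Fridays of each week.
The following Friday is Apr 26 1996.
Next Wednesday: May 1 1996.
The following Friday is May 3 1996.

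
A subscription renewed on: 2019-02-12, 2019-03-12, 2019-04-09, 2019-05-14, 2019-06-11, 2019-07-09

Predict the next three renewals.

2019-08-13, 2019-09-10, 2019-10-08

All dates are Tuesdays, 28, 28, 35, 28, 28 days apart.
Specifically, the 2nd Tuesday of each month.
August 2019 — 2nd Tuesday is 2019-08-13.
September 2019 — 2nd Tuesday is 2019-09-10.
October 2019 — 2nd Tuesday is 2019-10-08.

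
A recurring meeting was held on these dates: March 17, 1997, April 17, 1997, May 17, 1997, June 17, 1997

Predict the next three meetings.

July 17, 1997; August 17, 1997; September 17, 1997

The day-of-month is always 17 (31, 30, 31 days between events).
So this recurs on the 17th of each month.
July 1997: July 17, 1997.
August 1997: August 17, 1997.
September 1997: September 17, 1997.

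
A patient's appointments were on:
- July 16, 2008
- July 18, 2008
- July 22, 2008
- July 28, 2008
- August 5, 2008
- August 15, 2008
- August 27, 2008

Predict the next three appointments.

September 10, 2008; September 26, 2008; October 14, 2008

Gaps: 2, 4, 6, 8, 10, 12 days — each gap is 2 larger than the previous one.
Next gap: 14 days. August 27, 2008 + 14 days = September 10, 2008.
Next gap: 16 days. September 10, 2008 + 16 days = September 26, 2008.
Next gap: 18 days. September 26, 2008 + 18 days = October 14, 2008.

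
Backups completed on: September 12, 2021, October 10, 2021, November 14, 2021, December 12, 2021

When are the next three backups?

These are Sundays at 28- or 35-day spacing (28, 35, 28).
The pattern: 2nd Sunday of the month.
2nd Sunday of January 2022: January 9, 2022.
2nd Sunday of February 2022: February 13, 2022.
March 2022 — 2nd Sunday is March 13, 2022.

January 9, 2022; February 13, 2022; March 13, 2022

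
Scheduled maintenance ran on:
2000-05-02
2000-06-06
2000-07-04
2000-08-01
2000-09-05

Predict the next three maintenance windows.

2000-10-03, 2000-11-07, 2000-12-05

All dates are Tuesdays, 35, 28, 28, 35 days apart.
Specifically, the 1st Tuesday of each month.
October 2000 — 1st Tuesday is 2000-10-03.
1st Tuesday of November 2000: 2000-11-07.
December 2000 — 1st Tuesday is 2000-12-05.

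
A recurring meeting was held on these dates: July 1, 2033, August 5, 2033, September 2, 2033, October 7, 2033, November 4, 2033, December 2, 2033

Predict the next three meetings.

January 6, 2034; February 3, 2034; March 3, 2034

These are Fridays at 28- or 35-day spacing (35, 28, 35, 28, 28).
The pattern: 1st Friday of the month.
January 2034 — 1st Friday is January 6, 2034.
1st Friday of February 2034: February 3, 2034.
1st Friday of March 2034: March 3, 2034.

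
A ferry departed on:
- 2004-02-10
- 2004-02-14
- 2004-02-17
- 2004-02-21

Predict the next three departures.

The gap pattern 4, 3, 4 repeats every 2 events.
These are the Tuesdays and Saturdays of each week.
Next Tuesday: 2004-02-24.
Next Saturday: 2004-02-28.
The following Tuesday is 2004-03-02.

2004-02-24, 2004-02-28, 2004-03-02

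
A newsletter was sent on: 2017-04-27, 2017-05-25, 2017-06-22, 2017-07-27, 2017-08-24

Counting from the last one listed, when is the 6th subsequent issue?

Gaps: 28, 28, 35, 28 days — a mix of 28 and 35. Every date is a Thursday.
Each is the 4th Thursday of its month.
4th Thursday of September 2017: 2017-09-28.
4th Thursday of October 2017: 2017-10-26.
November 2017 — 4th Thursday is 2017-11-23.
4th Thursday of December 2017: 2017-12-28.
January 2018 — 4th Thursday is 2018-01-25.
February 2018 — 4th Thursday is 2018-02-22.

2018-02-22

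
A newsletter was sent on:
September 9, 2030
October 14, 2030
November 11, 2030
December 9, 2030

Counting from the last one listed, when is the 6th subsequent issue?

These are Mondays at 28- or 35-day spacing (35, 28, 28).
The pattern: 2nd Monday of the month.
2nd Monday of January 2031: January 13, 2031.
2nd Monday of February 2031: February 10, 2031.
March 2031 — 2nd Monday is March 10, 2031.
2nd Monday of April 2031: April 14, 2031.
2nd Monday of May 2031: May 12, 2031.
2nd Monday of June 2031: June 9, 2031.

June 9, 2031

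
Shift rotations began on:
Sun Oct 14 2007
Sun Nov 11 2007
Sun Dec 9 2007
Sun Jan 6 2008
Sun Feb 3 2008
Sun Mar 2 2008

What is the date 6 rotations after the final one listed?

Sun Aug 17 2008

Gaps between consecutive events: 28, 28, 28, 28, 28 days — a constant 28-day interval.
Sun Mar 2 2008 + 28 days = Sun Mar 30 2008.
Sun Mar 30 2008 + 28 days = Sun Apr 27 2008.
Sun Apr 27 2008 + 28 days = Sun May 25 2008.
Sun May 25 2008 + 28 days = Sun Jun 22 2008.
Sun Jun 22 2008 + 28 days = Sun Jul 20 2008.
Sun Jul 20 2008 + 28 days = Sun Aug 17 2008.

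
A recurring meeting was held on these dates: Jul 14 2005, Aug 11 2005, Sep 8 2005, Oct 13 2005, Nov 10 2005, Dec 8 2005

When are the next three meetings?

Jan 12 2006, Feb 9 2006, Mar 9 2006

These are Thursdays at 28- or 35-day spacing (28, 28, 35, 28, 28).
The pattern: 2nd Thursday of the month.
2nd Thursday of January 2006: Jan 12 2006.
2nd Thursday of February 2006: Feb 9 2006.
2nd Thursday of March 2006: Mar 9 2006.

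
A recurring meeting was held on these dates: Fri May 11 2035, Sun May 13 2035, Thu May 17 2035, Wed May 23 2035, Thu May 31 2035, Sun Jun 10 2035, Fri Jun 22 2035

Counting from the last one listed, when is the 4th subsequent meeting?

The spacing grows by 2 each time: 2, 4, 6, 8, 10, 12 days.
Next gap: 14 days. Fri Jun 22 2035 + 14 days = Fri Jul 6 2035.
Next gap: 16 days. Fri Jul 6 2035 + 16 days = Sun Jul 22 2035.
Next gap: 18 days. Sun Jul 22 2035 + 18 days = Thu Aug 9 2035.
Next gap: 20 days. Thu Aug 9 2035 + 20 days = Wed Aug 29 2035.

Wed Aug 29 2035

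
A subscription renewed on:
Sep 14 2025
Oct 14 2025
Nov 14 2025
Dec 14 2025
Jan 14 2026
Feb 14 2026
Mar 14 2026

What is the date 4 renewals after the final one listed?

Jul 14 2026

Gaps: 30, 31, 30, 31, 31, 28 days — not constant. Every event is on the 14th of the month.
Pattern: the 14th of each month.
April 2026: Apr 14 2026.
Next: May 2026 → May 14 2026.
June 2026: Jun 14 2026.
July 2026: Jul 14 2026.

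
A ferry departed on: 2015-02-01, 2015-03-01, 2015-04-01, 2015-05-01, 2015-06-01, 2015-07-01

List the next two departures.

2015-08-01, 2015-09-01

Each date is the 1st; the gaps (28, 31, 30, 31, 30) track the month lengths.
The rule is the 1st of each month.
August 2015: 2015-08-01.
September 2015: 2015-09-01.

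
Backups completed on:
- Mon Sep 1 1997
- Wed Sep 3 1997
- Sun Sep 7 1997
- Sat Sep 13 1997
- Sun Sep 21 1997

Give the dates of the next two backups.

Gaps: 2, 4, 6, 8 days — each gap is 2 larger than the previous one.
Next gap: 10 days. Sun Sep 21 1997 + 10 days = Wed Oct 1 1997.
Next gap: 12 days. Wed Oct 1 1997 + 12 days = Mon Oct 13 1997.

Wed Oct 1 1997, Mon Oct 13 1997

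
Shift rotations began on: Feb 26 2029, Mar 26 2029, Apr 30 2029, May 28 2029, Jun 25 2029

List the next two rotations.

These are Mondays with 28, 35, 28, 28-day gaps.
Each is the final Monday of its month — Apr 30 2029 is past the 28th, so '4th Monday' doesn't fit.
Last Monday of July 2029: Jul 30 2029.
Last Monday of August 2029: Aug 27 2029.

Jul 30 2029, Aug 27 2029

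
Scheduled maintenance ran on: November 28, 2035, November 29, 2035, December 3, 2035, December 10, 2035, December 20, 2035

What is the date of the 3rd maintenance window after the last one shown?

February 6, 2036

The spacing grows by 3 each time: 1, 4, 7, 10 days.
Next gap: 13 days. December 20, 2035 + 13 days = January 2, 2036.
Next gap: 16 days. January 2, 2036 + 16 days = January 18, 2036.
Next gap: 19 days. January 18, 2036 + 19 days = February 6, 2036.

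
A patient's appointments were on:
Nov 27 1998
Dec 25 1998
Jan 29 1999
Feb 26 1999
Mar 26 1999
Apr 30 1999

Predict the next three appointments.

Every date is a Friday; gaps 28, 35, 28, 28, 35 days.
Each is the last Friday of its month (at least one falls on the 29th or later, ruling out '4th Friday').
May 1999 ends with Friday May 28 1999.
Last Friday of June 1999: Jun 25 1999.
Last Friday of July 1999: Jul 30 1999.

May 28 1999, Jun 25 1999, Jul 30 1999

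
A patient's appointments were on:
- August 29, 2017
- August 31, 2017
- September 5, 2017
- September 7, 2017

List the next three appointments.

The gap pattern 2, 5, 2 repeats every 2 events.
These are the Tuesdays and Thursdays of each week.
Next Tuesday: September 12, 2017.
Next Thursday: September 14, 2017.
Next Tuesday: September 19, 2017.

September 12, 2017; September 14, 2017; September 19, 2017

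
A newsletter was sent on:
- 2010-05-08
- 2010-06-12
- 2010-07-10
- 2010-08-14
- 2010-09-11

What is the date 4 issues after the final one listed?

All dates are Saturdays, 35, 28, 35, 28 days apart.
Specifically, the 2nd Saturday of each month.
2nd Saturday of October 2010: 2010-10-09.
2nd Saturday of November 2010: 2010-11-13.
December 2010 — 2nd Saturday is 2010-12-11.
January 2011 — 2nd Saturday is 2011-01-08.

2011-01-08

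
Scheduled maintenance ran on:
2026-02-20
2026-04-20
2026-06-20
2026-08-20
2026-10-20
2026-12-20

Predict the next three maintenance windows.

Each date is the 20th; the gaps (59, 61, 61, 61, 61) track the month lengths.
The rule is the 20th of every 2 months.
Next: February 2027 → 2027-02-20.
Next: April 2027 → 2027-04-20.
Next: June 2027 → 2027-06-20.

2027-02-20, 2027-04-20, 2027-06-20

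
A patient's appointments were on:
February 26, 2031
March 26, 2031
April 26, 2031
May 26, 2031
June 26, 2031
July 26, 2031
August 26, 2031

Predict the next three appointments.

Each date is the 26th; the gaps (28, 31, 30, 31, 30, 31) track the month lengths.
The rule is the 26th of each month.
September 2031: September 26, 2031.
Next: October 2031 → October 26, 2031.
November 2031: November 26, 2031.

September 26, 2031; October 26, 2031; November 26, 2031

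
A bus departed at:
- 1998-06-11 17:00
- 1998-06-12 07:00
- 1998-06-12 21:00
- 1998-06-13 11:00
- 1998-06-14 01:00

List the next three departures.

1998-06-14 15:00, 1998-06-15 05:00, 1998-06-15 19:00

Gaps: 14, 14, 14, 14 hours — each event is 14 hours after the previous one.
1998-06-14 01:00 + 14 h = 1998-06-14 15:00.
1998-06-14 15:00 + 14 h = 1998-06-15 05:00.
1998-06-15 05:00 + 14 h = 1998-06-15 19:00.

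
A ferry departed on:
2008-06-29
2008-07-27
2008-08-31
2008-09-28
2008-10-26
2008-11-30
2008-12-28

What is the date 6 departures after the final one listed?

Every date is a Sunday; gaps 28, 35, 28, 28, 35, 28 days.
Each is the last Sunday of its month (at least one falls on the 29th or later, ruling out '4th Sunday').
Last Sunday of January 2009: 2009-01-25.
Last Sunday of February 2009: 2009-02-22.
Last Sunday of March 2009: 2009-03-29.
Last Sunday of April 2009: 2009-04-26.
Last Sunday of May 2009: 2009-05-31.
June 2009 ends with Sunday 2009-06-28.

2009-06-28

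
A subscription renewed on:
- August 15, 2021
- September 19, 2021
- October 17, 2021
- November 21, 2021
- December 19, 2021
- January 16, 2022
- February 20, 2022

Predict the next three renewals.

March 20, 2022; April 17, 2022; May 15, 2022

These are Sundays at 28- or 35-day spacing (35, 28, 35, 28, 28, 35).
The pattern: 3rd Sunday of the month.
March 2022 — 3rd Sunday is March 20, 2022.
April 2022 — 3rd Sunday is April 17, 2022.
3rd Sunday of May 2022: May 15, 2022.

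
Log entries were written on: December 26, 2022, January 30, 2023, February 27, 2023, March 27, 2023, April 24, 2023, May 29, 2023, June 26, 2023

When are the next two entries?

July 31, 2023; August 28, 2023

These are Mondays with 35, 28, 28, 28, 35, 28-day gaps.
Each is the final Monday of its month — January 30, 2023 is past the 28th, so '4th Monday' doesn't fit.
Last Monday of July 2023: July 31, 2023.
August 2023 ends with Monday August 28, 2023.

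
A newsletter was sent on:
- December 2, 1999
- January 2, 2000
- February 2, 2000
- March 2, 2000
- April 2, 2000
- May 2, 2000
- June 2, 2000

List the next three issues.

The day-of-month is always 2 (31, 31, 29, 31, 30, 31 days between events).
So this recurs on the 2nd of each month.
Next: July 2000 → July 2, 2000.
August 2000: August 2, 2000.
Next: September 2000 → September 2, 2000.

July 2, 2000; August 2, 2000; September 2, 2000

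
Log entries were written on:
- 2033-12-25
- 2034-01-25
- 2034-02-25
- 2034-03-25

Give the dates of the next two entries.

The day-of-month is always 25 (31, 31, 28 days between events).
So this recurs on the 25th of each month.
April 2034: 2034-04-25.
May 2034: 2034-05-25.

2034-04-25, 2034-05-25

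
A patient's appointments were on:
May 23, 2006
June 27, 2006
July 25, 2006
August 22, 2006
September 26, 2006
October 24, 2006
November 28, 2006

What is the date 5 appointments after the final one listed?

All dates are Tuesdays, 35, 28, 28, 35, 28, 35 days apart.
Specifically, the 4th Tuesday of each month.
4th Tuesday of December 2006: December 26, 2006.
January 2007 — 4th Tuesday is January 23, 2007.
4th Tuesday of February 2007: February 27, 2007.
4th Tuesday of March 2007: March 27, 2007.
April 2007 — 4th Tuesday is April 24, 2007.

April 24, 2007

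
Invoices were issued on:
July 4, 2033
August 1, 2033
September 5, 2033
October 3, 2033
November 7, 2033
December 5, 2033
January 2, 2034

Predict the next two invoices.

February 6, 2034; March 6, 2034

These are Mondays at 28- or 35-day spacing (28, 35, 28, 35, 28, 28).
The pattern: 1st Monday of the month.
February 2034 — 1st Monday is February 6, 2034.
1st Monday of March 2034: March 6, 2034.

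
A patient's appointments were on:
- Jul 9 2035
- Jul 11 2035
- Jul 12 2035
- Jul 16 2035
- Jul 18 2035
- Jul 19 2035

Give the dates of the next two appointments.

Jul 23 2035, Jul 25 2035

Every event lands on a Monday or Wednesday or Thursday (gaps cycle 2, 1, 4, 2, 1).
So the schedule is: every Monday, Wednesday and Thursday.
The following Monday is Jul 23 2035.
The following Wednesday is Jul 25 2035.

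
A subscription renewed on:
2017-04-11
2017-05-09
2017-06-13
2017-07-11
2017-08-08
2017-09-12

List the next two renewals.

2017-10-10, 2017-11-14

All dates are Tuesdays, 28, 35, 28, 28, 35 days apart.
Specifically, the 2nd Tuesday of each month.
October 2017 — 2nd Tuesday is 2017-10-10.
November 2017 — 2nd Tuesday is 2017-11-14.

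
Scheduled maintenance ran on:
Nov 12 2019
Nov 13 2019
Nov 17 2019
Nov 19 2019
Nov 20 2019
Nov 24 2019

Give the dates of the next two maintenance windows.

Every event lands on a Tuesday or Wednesday or Sunday (gaps cycle 1, 4, 2, 1, 4).
So the schedule is: every Tuesday, Wednesday and Sunday.
The following Tuesday is Nov 26 2019.
The following Wednesday is Nov 27 2019.

Nov 26 2019, Nov 27 2019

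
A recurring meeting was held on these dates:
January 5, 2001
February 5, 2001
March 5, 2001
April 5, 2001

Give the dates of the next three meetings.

Gaps: 31, 28, 31 days — not constant. Every event is on the 5th of the month.
Pattern: the 5th of each month.
May 2001: May 5, 2001.
June 2001: June 5, 2001.
July 2001: July 5, 2001.

May 5, 2001; June 5, 2001; July 5, 2001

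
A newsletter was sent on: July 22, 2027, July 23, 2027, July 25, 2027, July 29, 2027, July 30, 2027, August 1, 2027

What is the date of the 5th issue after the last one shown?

August 13, 2027

Gaps: 1, 2, 4, 1, 2 days — not constant, but cyclic with period 3.
The events fall on every Thursday, Friday and Sunday.
The following Thursday is August 5, 2027.
Next Friday: August 6, 2027.
Next Sunday: August 8, 2027.
Next Thursday: August 12, 2027.
Next Friday: August 13, 2027.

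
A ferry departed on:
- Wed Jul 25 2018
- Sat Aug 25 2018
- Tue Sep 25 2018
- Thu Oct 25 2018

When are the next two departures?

Sun Nov 25 2018, Tue Dec 25 2018

Gaps: 31, 31, 30 days — not constant. Every event is on the 25th of the month.
Pattern: the 25th of each month.
Next: November 2018 → Sun Nov 25 2018.
December 2018: Tue Dec 25 2018.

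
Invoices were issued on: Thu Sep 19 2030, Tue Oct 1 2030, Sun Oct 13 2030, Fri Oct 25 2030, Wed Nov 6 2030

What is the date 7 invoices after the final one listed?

The spacing is 12, 12, 12, 12 days — always 12 days.
Wed Nov 6 2030 + 12 days = Mon Nov 18 2030.
Mon Nov 18 2030 + 12 days = Sat Nov 30 2030.
Sat Nov 30 2030 + 12 days = Thu Dec 12 2030.
Thu Dec 12 2030 + 12 days = Tue Dec 24 2030.
Tue Dec 24 2030 + 12 days = Sun Jan 5 2031.
Sun Jan 5 2031 + 12 days = Fri Jan 17 2031.
Fri Jan 17 2031 + 12 days = Wed Jan 29 2031.

Wed Jan 29 2031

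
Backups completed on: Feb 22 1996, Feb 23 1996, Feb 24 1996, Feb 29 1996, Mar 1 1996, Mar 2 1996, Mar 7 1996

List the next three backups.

Mar 8 1996, Mar 9 1996, Mar 14 1996

Gaps: 1, 1, 5, 1, 1, 5 days — not constant, but cyclic with period 3.
The events fall on every Thursday, Friday and Saturday.
Next Friday: Mar 8 1996.
The following Saturday is Mar 9 1996.
Next Thursday: Mar 14 1996.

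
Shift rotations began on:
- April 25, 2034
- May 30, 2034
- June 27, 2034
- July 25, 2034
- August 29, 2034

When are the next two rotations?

September 26, 2034; October 31, 2034

These are Tuesdays with 35, 28, 28, 35-day gaps.
Each is the final Tuesday of its month — May 30, 2034 is past the 28th, so '4th Tuesday' doesn't fit.
September 2034 ends with Tuesday September 26, 2034.
October 2034 ends with Tuesday October 31, 2034.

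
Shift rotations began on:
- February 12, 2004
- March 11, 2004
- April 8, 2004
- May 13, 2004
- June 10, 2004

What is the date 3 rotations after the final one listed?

September 9, 2004

Gaps: 28, 28, 35, 28 days — a mix of 28 and 35. Every date is a Thursday.
Each is the 2nd Thursday of its month.
July 2004 — 2nd Thursday is July 8, 2004.
2nd Thursday of August 2004: August 12, 2004.
September 2004 — 2nd Thursday is September 9, 2004.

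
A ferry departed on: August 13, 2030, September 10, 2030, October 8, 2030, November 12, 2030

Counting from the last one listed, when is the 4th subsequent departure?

March 11, 2031

All dates are Tuesdays, 28, 28, 35 days apart.
Specifically, the 2nd Tuesday of each month.
2nd Tuesday of December 2030: December 10, 2030.
2nd Tuesday of January 2031: January 14, 2031.
2nd Tuesday of February 2031: February 11, 2031.
March 2031 — 2nd Tuesday is March 11, 2031.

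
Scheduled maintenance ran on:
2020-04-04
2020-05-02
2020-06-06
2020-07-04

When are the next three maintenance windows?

Gaps: 28, 35, 28 days — a mix of 28 and 35. Every date is a Saturday.
Each is the 1st Saturday of its month.
August 2020 — 1st Saturday is 2020-08-01.
1st Saturday of September 2020: 2020-09-05.
1st Saturday of October 2020: 2020-10-03.

2020-08-01, 2020-09-05, 2020-10-03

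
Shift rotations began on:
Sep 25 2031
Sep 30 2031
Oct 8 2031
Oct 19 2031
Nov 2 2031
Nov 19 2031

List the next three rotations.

Dec 9 2031, Jan 1 2032, Jan 27 2032

Gaps: 5, 8, 11, 14, 17 days — each gap is 3 larger than the previous one.
Next gap: 20 days. Nov 19 2031 + 20 days = Dec 9 2031.
Next gap: 23 days. Dec 9 2031 + 23 days = Jan 1 2032.
Next gap: 26 days. Jan 1 2032 + 26 days = Jan 27 2032.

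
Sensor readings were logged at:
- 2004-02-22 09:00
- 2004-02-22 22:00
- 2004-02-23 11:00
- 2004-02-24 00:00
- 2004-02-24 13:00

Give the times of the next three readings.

2004-02-25 02:00, 2004-02-25 15:00, 2004-02-26 04:00

The interval is a steady 13 hours (13, 13, 13, 13).
2004-02-24 13:00 + 13 h = 2004-02-25 02:00.
2004-02-25 02:00 + 13 h = 2004-02-25 15:00.
2004-02-25 15:00 + 13 h = 2004-02-26 04:00.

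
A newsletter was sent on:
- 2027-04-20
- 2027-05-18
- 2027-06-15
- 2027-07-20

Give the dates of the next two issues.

All dates are Tuesdays, 28, 28, 35 days apart.
Specifically, the 3rd Tuesday of each month.
August 2027 — 3rd Tuesday is 2027-08-17.
September 2027 — 3rd Tuesday is 2027-09-21.

2027-08-17, 2027-09-21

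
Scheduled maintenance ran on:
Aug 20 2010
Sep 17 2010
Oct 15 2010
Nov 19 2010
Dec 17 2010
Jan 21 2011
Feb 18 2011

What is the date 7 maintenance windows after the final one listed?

Sep 16 2011

All dates are Fridays, 28, 28, 35, 28, 35, 28 days apart.
Specifically, the 3rd Friday of each month.
March 2011 — 3rd Friday is Mar 18 2011.
April 2011 — 3rd Friday is Apr 15 2011.
May 2011 — 3rd Friday is May 20 2011.
June 2011 — 3rd Friday is Jun 17 2011.
July 2011 — 3rd Friday is Jul 15 2011.
3rd Friday of August 2011: Aug 19 2011.
3rd Friday of September 2011: Sep 16 2011.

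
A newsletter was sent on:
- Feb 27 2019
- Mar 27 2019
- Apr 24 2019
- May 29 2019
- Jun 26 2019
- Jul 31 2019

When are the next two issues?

These are Wednesdays with 28, 28, 35, 28, 35-day gaps.
Each is the final Wednesday of its month — May 29 2019 is past the 28th, so '4th Wednesday' doesn't fit.
Last Wednesday of August 2019: Aug 28 2019.
September 2019 ends with Wednesday Sep 25 2019.

Aug 28 2019, Sep 25 2019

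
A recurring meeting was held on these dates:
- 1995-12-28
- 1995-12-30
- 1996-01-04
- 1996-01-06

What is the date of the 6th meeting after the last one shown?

1996-01-27

Every event lands on a Thursday or Saturday (gaps cycle 2, 5, 2).
So the schedule is: every Thursday and Saturday.
The following Thursday is 1996-01-11.
Next Saturday: 1996-01-13.
The following Thursday is 1996-01-18.
Next Saturday: 1996-01-20.
The following Thursday is 1996-01-25.
The following Saturday is 1996-01-27.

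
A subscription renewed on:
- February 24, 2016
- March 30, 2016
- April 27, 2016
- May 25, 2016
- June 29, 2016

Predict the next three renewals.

July 27, 2016; August 31, 2016; September 28, 2016

These are Wednesdays with 35, 28, 28, 35-day gaps.
Each is the final Wednesday of its month — March 30, 2016 is past the 28th, so '4th Wednesday' doesn't fit.
Last Wednesday of July 2016: July 27, 2016.
Last Wednesday of August 2016: August 31, 2016.
September 2016 ends with Wednesday September 28, 2016.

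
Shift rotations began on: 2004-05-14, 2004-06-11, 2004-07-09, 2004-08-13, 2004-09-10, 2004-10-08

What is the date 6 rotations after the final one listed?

Gaps: 28, 28, 35, 28, 28 days — a mix of 28 and 35. Every date is a Friday.
Each is the 2nd Friday of its month.
November 2004 — 2nd Friday is 2004-11-12.
December 2004 — 2nd Friday is 2004-12-10.
2nd Friday of January 2005: 2005-01-14.
February 2005 — 2nd Friday is 2005-02-11.
2nd Friday of March 2005: 2005-03-11.
2nd Friday of April 2005: 2005-04-08.

2005-04-08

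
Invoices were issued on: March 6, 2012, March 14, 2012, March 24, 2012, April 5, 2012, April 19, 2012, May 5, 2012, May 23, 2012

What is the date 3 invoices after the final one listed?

Gaps: 8, 10, 12, 14, 16, 18 days — each gap is 2 larger than the previous one.
Next gap: 20 days. May 23, 2012 + 20 days = June 12, 2012.
Next gap: 22 days. June 12, 2012 + 22 days = July 4, 2012.
Next gap: 24 days. July 4, 2012 + 24 days = July 28, 2012.

July 28, 2012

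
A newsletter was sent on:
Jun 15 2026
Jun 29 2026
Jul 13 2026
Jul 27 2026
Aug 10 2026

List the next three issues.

Every event comes 14 days after the last (14, 14, 14, 14).
Aug 10 2026 + 14 days = Aug 24 2026.
Aug 24 2026 + 14 days = Sep 7 2026.
Sep 7 2026 + 14 days = Sep 21 2026.

Aug 24 2026, Sep 7 2026, Sep 21 2026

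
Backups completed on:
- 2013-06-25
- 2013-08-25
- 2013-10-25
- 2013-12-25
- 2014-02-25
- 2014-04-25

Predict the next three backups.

2014-06-25, 2014-08-25, 2014-10-25

The day-of-month is always 25 (61, 61, 61, 62, 59 days between events).
So this recurs on the 25th of every 2 months.
Next: June 2014 → 2014-06-25.
August 2014: 2014-08-25.
October 2014: 2014-10-25.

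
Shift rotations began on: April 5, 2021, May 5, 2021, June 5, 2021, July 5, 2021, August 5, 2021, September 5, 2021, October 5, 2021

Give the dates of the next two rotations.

November 5, 2021; December 5, 2021

Gaps: 30, 31, 30, 31, 31, 30 days — not constant. Every event is on the 5th of the month.
Pattern: the 5th of each month.
November 2021: November 5, 2021.
December 2021: December 5, 2021.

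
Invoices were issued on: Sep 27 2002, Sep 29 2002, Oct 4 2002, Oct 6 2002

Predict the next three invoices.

Gaps: 2, 5, 2 days — not constant, but cyclic with period 2.
The events fall on every Friday and Sunday.
Next Friday: Oct 11 2002.
The following Sunday is Oct 13 2002.
The following Friday is Oct 18 2002.

Oct 11 2002, Oct 13 2002, Oct 18 2002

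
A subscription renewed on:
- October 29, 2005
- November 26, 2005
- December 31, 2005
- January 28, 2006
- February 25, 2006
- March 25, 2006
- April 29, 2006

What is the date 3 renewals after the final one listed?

July 29, 2006

These are Saturdays with 28, 35, 28, 28, 28, 35-day gaps.
Each is the final Saturday of its month — October 29, 2005 is past the 28th, so '4th Saturday' doesn't fit.
May 2006 ends with Saturday May 27, 2006.
June 2006 ends with Saturday June 24, 2006.
Last Saturday of July 2006: July 29, 2006.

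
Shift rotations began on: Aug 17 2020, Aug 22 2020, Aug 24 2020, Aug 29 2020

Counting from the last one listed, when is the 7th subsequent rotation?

Sep 21 2020

Gaps: 5, 2, 5 days — not constant, but cyclic with period 2.
The events fall on every Monday and Saturday.
The following Monday is Aug 31 2020.
Next Saturday: Sep 5 2020.
Next Monday: Sep 7 2020.
Next Saturday: Sep 12 2020.
Next Monday: Sep 14 2020.
The following Saturday is Sep 19 2020.
The following Monday is Sep 21 2020.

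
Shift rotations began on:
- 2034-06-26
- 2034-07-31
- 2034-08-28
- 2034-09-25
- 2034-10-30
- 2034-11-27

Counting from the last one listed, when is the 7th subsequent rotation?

2035-06-25

All Mondays; the gaps (35, 28, 28, 35, 28) vary with month length.
This is the last Monday of each month.
December 2034 ends with Monday 2034-12-25.
Last Monday of January 2035: 2035-01-29.
February 2035 ends with Monday 2035-02-26.
March 2035 ends with Monday 2035-03-26.
April 2035 ends with Monday 2035-04-30.
Last Monday of May 2035: 2035-05-28.
June 2035 ends with Monday 2035-06-25.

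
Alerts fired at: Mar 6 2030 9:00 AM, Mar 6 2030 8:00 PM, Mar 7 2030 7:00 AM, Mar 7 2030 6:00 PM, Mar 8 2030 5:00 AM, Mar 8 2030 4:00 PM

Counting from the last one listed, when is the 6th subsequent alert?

The interval is a steady 11 hours (11, 11, 11, 11, 11).
Mar 8 2030 4:00 PM + 11 h = Mar 9 2030 3:00 AM.
Mar 9 2030 3:00 AM + 11 h = Mar 9 2030 2:00 PM.
Mar 9 2030 2:00 PM + 11 h = Mar 10 2030 1:00 AM.
Mar 10 2030 1:00 AM + 11 h = Mar 10 2030 12:00 PM.
Mar 10 2030 12:00 PM + 11 h = Mar 10 2030 11:00 PM.
Mar 10 2030 11:00 PM + 11 h = Mar 11 2030 10:00 AM.

Mar 11 2030 10:00 AM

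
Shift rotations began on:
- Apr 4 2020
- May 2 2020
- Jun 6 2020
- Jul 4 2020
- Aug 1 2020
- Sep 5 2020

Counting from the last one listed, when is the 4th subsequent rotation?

Jan 2 2021

These are Saturdays at 28- or 35-day spacing (28, 35, 28, 28, 35).
The pattern: 1st Saturday of the month.
October 2020 — 1st Saturday is Oct 3 2020.
November 2020 — 1st Saturday is Nov 7 2020.
December 2020 — 1st Saturday is Dec 5 2020.
January 2021 — 1st Saturday is Jan 2 2021.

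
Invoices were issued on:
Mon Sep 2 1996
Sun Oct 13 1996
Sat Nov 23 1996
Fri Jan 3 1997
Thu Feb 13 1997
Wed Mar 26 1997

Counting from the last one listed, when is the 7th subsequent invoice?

Gaps between consecutive events: 41, 41, 41, 41, 41 days — a constant 41-day interval.
Wed Mar 26 1997 + 41 days = Tue May 6 1997.
Tue May 6 1997 + 41 days = Mon Jun 16 1997.
Mon Jun 16 1997 + 41 days = Sun Jul 27 1997.
Sun Jul 27 1997 + 41 days = Sat Sep 6 1997.
Sat Sep 6 1997 + 41 days = Fri Oct 17 1997.
Fri Oct 17 1997 + 41 days = Thu Nov 27 1997.
Thu Nov 27 1997 + 41 days = Wed Jan 7 1998.

Wed Jan 7 1998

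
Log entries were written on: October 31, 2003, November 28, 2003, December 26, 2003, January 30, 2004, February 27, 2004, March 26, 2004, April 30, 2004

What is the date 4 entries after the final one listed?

These are Fridays with 28, 28, 35, 28, 28, 35-day gaps.
Each is the final Friday of its month — October 31, 2003 is past the 28th, so '4th Friday' doesn't fit.
Last Friday of May 2004: May 28, 2004.
Last Friday of June 2004: June 25, 2004.
July 2004 ends with Friday July 30, 2004.
Last Friday of August 2004: August 27, 2004.

August 27, 2004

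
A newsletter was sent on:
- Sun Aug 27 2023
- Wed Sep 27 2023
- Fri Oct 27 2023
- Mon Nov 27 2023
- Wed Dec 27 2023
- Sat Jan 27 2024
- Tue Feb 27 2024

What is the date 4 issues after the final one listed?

Thu Jun 27 2024

Each date is the 27th; the gaps (31, 30, 31, 30, 31, 31) track the month lengths.
The rule is the 27th of each month.
March 2024: Wed Mar 27 2024.
April 2024: Sat Apr 27 2024.
Next: May 2024 → Mon May 27 2024.
Next: June 2024 → Thu Jun 27 2024.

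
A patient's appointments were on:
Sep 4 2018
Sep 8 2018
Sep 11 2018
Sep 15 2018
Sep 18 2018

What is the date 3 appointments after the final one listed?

Sep 29 2018

The gap pattern 4, 3, 4, 3 repeats every 2 events.
These are the Tuesdays and Saturdays of each week.
The following Saturday is Sep 22 2018.
The following Tuesday is Sep 25 2018.
Next Saturday: Sep 29 2018.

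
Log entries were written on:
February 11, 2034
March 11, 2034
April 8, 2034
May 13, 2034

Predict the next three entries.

June 10, 2034; July 8, 2034; August 12, 2034

Gaps: 28, 28, 35 days — a mix of 28 and 35. Every date is a Saturday.
Each is the 2nd Saturday of its month.
2nd Saturday of June 2034: June 10, 2034.
July 2034 — 2nd Saturday is July 8, 2034.
August 2034 — 2nd Saturday is August 12, 2034.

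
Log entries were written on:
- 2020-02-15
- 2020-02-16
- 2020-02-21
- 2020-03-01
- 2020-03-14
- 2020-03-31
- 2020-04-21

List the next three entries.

2020-05-16, 2020-06-14, 2020-07-17

Intervals are 1, 5, 9, 13, 17, 21 days — an arithmetic progression with common difference 4.
Next gap: 25 days. 2020-04-21 + 25 days = 2020-05-16.
Next gap: 29 days. 2020-05-16 + 29 days = 2020-06-14.
Next gap: 33 days. 2020-06-14 + 33 days = 2020-07-17.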